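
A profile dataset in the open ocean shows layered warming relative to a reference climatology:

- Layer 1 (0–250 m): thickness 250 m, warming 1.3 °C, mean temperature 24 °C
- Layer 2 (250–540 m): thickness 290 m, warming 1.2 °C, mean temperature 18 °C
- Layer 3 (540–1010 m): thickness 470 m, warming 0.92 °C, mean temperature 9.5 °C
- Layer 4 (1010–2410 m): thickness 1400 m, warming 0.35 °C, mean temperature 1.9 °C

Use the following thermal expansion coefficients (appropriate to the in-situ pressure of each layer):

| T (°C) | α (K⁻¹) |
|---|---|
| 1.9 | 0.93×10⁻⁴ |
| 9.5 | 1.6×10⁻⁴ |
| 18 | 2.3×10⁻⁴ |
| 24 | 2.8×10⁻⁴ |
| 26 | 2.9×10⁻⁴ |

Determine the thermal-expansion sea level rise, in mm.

Layer 1 at 24 °C → α = 2.8×10⁻⁴ K⁻¹
Layer 2 at 18 °C → α = 2.3×10⁻⁴ K⁻¹
Layer 3 at 9.5 °C → α = 1.6×10⁻⁴ K⁻¹
Layer 4 at 1.9 °C → α = 0.93×10⁻⁴ K⁻¹
1.3 × 2.8×10⁻⁴ × 250 = 0.09100 m
1.2 × 2.3×10⁻⁴ × 290 = 0.08004 m
540–1010 m: 0.92 × 470 × 1.6×10⁻⁴ = 0.069184 m
Layer 4: 0.35 × 0.93×10⁻⁴ × 1400 = 0.04557 m
Δh = 0.09100 + 0.08004 + 0.069184 + 0.04557 = 0.285794 m ≈ 290 mm

Δh = 290 mm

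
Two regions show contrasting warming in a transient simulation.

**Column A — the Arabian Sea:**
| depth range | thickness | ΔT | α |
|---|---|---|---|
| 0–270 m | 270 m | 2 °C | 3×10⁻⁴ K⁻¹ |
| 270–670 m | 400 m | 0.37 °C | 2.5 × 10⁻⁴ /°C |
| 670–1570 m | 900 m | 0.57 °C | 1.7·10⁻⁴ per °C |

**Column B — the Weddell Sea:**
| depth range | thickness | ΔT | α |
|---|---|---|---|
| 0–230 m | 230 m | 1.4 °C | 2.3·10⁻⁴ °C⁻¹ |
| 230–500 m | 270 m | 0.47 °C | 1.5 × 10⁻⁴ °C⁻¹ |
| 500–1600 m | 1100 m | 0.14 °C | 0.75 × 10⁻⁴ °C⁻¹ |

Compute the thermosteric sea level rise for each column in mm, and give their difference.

Δh_A ≈ 286 mm, Δh_B ≈ 105 mm; difference ≈ 182 mm

A 0–270 m: 2 × 3×10⁻⁴ × 270 = 0.16200 m
A Layer 2: 400 × 0.37 × 2.5×10⁻⁴ = 0.03700 m
A Layer 3: 900 × 0.57 × 1.7×10⁻⁴ = 0.08721 m
A total: 0.28621 m
B 230 × 2.3×10⁻⁴ × 1.4 = 0.07406 m
B 230–500 m: 1.5×10⁻⁴ × 270 × 0.47 = 0.019035 m
B Layer 3: 0.14 × 0.75×10⁻⁴ × 1100 = 0.01155 m
B total: 0.104645 m
Difference: 0.28621 − 0.104645 = 0.181565 m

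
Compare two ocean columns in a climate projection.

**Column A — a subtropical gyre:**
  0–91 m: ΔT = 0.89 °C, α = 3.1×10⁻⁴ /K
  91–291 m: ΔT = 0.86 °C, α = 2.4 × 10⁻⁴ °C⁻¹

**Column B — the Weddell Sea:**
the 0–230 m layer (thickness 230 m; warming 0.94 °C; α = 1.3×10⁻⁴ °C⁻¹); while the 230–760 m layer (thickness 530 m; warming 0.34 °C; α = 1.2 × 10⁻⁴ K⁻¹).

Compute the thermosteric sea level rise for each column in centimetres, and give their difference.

A 3.1×10⁻⁴ × 91 × 0.89 = 0.0251069 m
A Layer 2: 200 × 2.4×10⁻⁴ × 0.86 = 0.04128 m
A total: 0.0663869 m
B Layer 1: 1.3×10⁻⁴ × 0.94 × 230 = 0.028106 m
B Layer 2: 530 × 0.34 × 1.2×10⁻⁴ = 0.021624 m
B total: 0.04973 m
Difference: 0.0663869 − 0.04973 = 0.0166569 m

Δh_A ≈ 6.6 cm, Δh_B ≈ 5.0 cm; difference ≈ 1.7 cm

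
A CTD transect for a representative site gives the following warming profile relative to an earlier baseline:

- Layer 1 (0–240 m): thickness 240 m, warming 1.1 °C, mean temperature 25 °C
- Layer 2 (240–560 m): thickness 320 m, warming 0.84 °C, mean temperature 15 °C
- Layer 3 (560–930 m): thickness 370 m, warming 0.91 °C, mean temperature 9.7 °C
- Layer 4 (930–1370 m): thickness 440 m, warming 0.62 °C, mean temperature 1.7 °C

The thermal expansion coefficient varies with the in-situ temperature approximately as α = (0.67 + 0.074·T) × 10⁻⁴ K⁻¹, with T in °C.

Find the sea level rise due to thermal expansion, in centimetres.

Layer 1: α = (0.67 + 0.074×25)×10⁻⁴ = 2.52×10⁻⁴ K⁻¹
Layer 2: α = (0.67 + 0.074×15)×10⁻⁴ = 1.78×10⁻⁴ K⁻¹
Layer 3: α = (0.67 + 0.074×9.7)×10⁻⁴ = 1.3878×10⁻⁴ K⁻¹
Layer 4: α = (0.67 + 0.074×1.7)×10⁻⁴ = 0.7958×10⁻⁴ K⁻¹
Layer 1: 2.52×10⁻⁴ × 240 × 1.1 = 0.066528 m
1.78×10⁻⁴ × 0.84 × 320 = 0.0478464 m
560–930 m: 1.3878×10⁻⁴ × 370 × 0.91 = 0.046727226 m
0.7958×10⁻⁴ × 0.62 × 440 = 0.021709424 m
Δh = 0.066528 + 0.0478464 + 0.046727226 + 0.021709424 = 0.18281105 m ≈ 18.3 cm

18.3 cm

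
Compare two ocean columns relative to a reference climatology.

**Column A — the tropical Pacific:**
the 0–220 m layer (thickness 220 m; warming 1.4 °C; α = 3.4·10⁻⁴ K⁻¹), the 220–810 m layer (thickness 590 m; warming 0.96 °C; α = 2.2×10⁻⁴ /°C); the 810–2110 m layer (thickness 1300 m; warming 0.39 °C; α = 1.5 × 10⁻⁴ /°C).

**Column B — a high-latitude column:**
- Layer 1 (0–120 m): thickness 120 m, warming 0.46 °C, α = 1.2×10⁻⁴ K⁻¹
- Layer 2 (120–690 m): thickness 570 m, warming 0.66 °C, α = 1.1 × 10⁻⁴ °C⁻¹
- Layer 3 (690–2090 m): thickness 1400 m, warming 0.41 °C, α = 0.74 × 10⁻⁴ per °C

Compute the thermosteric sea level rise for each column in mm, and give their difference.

A 0–220 m: 3.4×10⁻⁴ × 1.4 × 220 = 0.10472 m
A Layer 2: 590 × 0.96 × 2.2×10⁻⁴ = 0.124608 m
A Layer 3: 1300 × 0.39 × 1.5×10⁻⁴ = 0.07605 m
A total: 0.305378 m
B 1.2×10⁻⁴ × 120 × 0.46 = 0.006624 m
B Layer 2: 0.66 × 1.1×10⁻⁴ × 570 = 0.041382 m
B 1400 × 0.41 × 0.74×10⁻⁴ = 0.042476 m
B total: 0.090482 m
Difference: 0.305378 − 0.090482 = 0.214896 m

Δh_A ≈ 305 mm, Δh_B ≈ 90.5 mm; difference ≈ 215 mm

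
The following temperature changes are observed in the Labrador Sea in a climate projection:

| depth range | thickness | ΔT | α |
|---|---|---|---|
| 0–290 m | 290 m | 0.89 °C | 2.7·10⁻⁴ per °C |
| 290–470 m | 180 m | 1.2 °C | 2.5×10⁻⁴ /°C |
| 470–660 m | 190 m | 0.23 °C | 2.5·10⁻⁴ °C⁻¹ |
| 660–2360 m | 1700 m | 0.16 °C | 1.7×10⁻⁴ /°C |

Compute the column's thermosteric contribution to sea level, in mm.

0.89 × 2.7×10⁻⁴ × 290 = 0.069687 m
290–470 m: 180 × 1.2 × 2.5×10⁻⁴ = 0.05400 m
190 × 2.5×10⁻⁴ × 0.23 = 0.010925 m
Layer 4: 0.16 × 1.7×10⁻⁴ × 1700 = 0.04624 m
Δh = 0.069687 + 0.05400 + 0.010925 + 0.04624 = 0.180852 m ≈ 181 mm

181 mm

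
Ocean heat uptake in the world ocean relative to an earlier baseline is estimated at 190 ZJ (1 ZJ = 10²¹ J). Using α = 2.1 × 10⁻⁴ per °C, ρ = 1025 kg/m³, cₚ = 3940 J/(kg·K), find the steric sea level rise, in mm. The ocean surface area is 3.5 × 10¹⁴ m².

Per unit area: Q = 190×10²¹ / (3.5×10¹⁴) ≈ 5.429×10⁸ J/m²
Δh = αQ/(ρcₚ) = 2.1×10⁻⁴ × 5.429×10⁸ / (1025 × 3940) ≈ 0.028231 m

Δh ≈ 28.2 mm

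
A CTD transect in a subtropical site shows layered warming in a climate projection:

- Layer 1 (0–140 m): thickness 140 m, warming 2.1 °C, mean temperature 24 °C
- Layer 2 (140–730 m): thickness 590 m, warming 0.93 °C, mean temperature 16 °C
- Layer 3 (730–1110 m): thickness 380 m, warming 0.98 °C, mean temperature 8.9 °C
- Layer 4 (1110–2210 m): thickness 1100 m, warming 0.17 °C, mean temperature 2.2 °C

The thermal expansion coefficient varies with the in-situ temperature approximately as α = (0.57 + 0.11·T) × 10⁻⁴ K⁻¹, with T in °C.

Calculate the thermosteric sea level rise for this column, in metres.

Layer 1: α = (0.57 + 0.11×24)×10⁻⁴ = 3.21×10⁻⁴ K⁻¹
Layer 2: α = (0.57 + 0.11×16)×10⁻⁴ = 2.33×10⁻⁴ K⁻¹
Layer 3: α = (0.57 + 0.11×8.9)×10⁻⁴ = 1.549×10⁻⁴ K⁻¹
Layer 4: α = (0.57 + 0.11×2.2)×10⁻⁴ = 0.812×10⁻⁴ K⁻¹
0–140 m: 3.21×10⁻⁴ × 2.1 × 140 = 0.094374 m
2.33×10⁻⁴ × 590 × 0.93 = 0.1278471 m
730–1110 m: 380 × 1.549×10⁻⁴ × 0.98 = 0.05768476 m
1110–2210 m: 0.812×10⁻⁴ × 1100 × 0.17 = 0.0151844 m
Δh = 0.094374 + 0.1278471 + 0.05768476 + 0.0151844 = 0.29509026 m

about 0.30 m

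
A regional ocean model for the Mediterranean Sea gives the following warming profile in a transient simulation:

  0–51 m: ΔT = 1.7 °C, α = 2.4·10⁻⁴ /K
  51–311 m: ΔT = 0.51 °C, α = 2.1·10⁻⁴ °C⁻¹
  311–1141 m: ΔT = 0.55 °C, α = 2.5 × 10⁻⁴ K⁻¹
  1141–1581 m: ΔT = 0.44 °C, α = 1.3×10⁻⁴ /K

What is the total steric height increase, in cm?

0–51 m: 51 × 2.4×10⁻⁴ × 1.7 = 0.020808 m
Layer 2: 2.1×10⁻⁴ × 0.51 × 260 = 0.027846 m
Layer 3: 830 × 2.5×10⁻⁴ × 0.55 = 0.114125 m
1.3×10⁻⁴ × 440 × 0.44 = 0.025168 m
Δh = 0.020808 + 0.027846 + 0.114125 + 0.025168 = 0.187947 m ≈ 18.8 cm

Δh = 18.8 cm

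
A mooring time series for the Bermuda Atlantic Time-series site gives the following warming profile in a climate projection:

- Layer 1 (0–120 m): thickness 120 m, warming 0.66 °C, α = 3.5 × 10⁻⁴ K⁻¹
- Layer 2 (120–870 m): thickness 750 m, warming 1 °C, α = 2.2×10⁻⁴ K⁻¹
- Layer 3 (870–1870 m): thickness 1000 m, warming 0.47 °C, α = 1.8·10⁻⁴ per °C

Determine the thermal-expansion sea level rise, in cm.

3.5×10⁻⁴ × 0.66 × 120 = 0.02772 m
120–870 m: 1 × 750 × 2.2×10⁻⁴ = 0.16500 m
870–1870 m: 1.8×10⁻⁴ × 0.47 × 1000 = 0.08460 m
Δh = 0.02772 + 0.16500 + 0.08460 = 0.27732 m

Δh ≈ 27.7 cm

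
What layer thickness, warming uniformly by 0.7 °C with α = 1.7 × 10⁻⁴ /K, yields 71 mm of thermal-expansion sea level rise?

about 597 m

H = Δh/(αΔT) = 0.071 / (1.7×10⁻⁴ × 0.7) ≈ 596.6 m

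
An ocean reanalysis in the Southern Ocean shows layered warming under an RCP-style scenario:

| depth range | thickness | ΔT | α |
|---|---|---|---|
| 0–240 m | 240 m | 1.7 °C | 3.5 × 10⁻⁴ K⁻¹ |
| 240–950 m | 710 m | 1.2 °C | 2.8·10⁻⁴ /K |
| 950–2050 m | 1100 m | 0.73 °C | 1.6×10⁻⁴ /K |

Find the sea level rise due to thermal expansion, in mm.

Layer 1: 240 × 3.5×10⁻⁴ × 1.7 = 0.14280 m
240–950 m: 2.8×10⁻⁴ × 710 × 1.2 = 0.23856 m
Layer 3: 1.6×10⁻⁴ × 1100 × 0.73 = 0.12848 m
Δh = 0.14280 + 0.23856 + 0.12848 = 0.50984 m

510 mm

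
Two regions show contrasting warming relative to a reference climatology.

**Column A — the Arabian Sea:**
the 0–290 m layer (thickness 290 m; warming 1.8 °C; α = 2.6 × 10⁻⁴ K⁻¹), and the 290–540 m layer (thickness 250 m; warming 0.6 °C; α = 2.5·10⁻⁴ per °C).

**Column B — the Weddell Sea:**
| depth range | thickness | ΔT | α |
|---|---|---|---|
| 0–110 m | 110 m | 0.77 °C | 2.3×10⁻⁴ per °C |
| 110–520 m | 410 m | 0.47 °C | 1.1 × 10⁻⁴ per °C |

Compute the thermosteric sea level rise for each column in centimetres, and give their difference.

A 2.6×10⁻⁴ × 290 × 1.8 = 0.13572 m
A Layer 2: 0.6 × 250 × 2.5×10⁻⁴ = 0.03750 m
A total: 0.17322 m
B 0–110 m: 110 × 2.3×10⁻⁴ × 0.77 = 0.019481 m
B 0.47 × 410 × 1.1×10⁻⁴ = 0.021197 m
B total: 0.040678 m
Difference: 0.17322 − 0.040678 = 0.132542 m

A: 17 cm; B: 4.1 cm; difference 13 cm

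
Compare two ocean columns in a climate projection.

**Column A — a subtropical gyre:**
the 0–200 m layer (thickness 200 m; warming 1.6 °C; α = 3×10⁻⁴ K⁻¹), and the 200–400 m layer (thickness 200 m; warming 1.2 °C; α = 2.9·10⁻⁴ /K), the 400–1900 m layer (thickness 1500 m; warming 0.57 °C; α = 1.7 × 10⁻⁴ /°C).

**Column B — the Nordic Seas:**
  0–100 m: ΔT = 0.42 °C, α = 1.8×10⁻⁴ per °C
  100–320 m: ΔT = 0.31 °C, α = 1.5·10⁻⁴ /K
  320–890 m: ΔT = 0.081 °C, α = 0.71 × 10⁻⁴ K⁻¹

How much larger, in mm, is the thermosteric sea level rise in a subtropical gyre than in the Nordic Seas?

A 3×10⁻⁴ × 200 × 1.6 = 0.09600 m
A Layer 2: 1.2 × 200 × 2.9×10⁻⁴ = 0.06960 m
A 1.7×10⁻⁴ × 0.57 × 1500 = 0.14535 m
A total: 0.31095 m
B Layer 1: 100 × 1.8×10⁻⁴ × 0.42 = 0.00756 m
B Layer 2: 0.31 × 220 × 1.5×10⁻⁴ = 0.01023 m
B 570 × 0.71×10⁻⁴ × 0.081 = 0.00327807 m
B total: 0.02106807 m
Difference: 0.31095 − 0.02106807 = 0.28988193 m

Δh_A − Δh_B ≈ 290 mm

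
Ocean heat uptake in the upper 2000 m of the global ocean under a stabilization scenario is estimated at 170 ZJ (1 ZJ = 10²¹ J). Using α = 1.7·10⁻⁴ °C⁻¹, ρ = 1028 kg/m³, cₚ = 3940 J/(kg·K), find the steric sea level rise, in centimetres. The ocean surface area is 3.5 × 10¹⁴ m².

Per unit area: Q = 170×10²¹ / (3.5×10¹⁴) ≈ 4.857×10⁸ J/m²
Δh = αQ/(ρcₚ) = 1.7×10⁻⁴ × 4.857×10⁸ / (1028 × 3940) ≈ 0.020386 m

2.0 cm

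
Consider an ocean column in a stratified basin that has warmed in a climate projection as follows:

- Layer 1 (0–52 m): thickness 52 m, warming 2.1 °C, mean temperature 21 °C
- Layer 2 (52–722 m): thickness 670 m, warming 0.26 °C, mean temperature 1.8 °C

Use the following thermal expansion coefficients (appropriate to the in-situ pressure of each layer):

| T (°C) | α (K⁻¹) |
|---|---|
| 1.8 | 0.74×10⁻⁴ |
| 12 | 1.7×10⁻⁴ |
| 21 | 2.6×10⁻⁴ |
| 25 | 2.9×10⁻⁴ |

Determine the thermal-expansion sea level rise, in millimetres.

Δh ≈ 41.3 mm

Layer 1 at 21 °C → α = 2.6×10⁻⁴ K⁻¹
Layer 2 at 1.8 °C → α = 0.74×10⁻⁴ K⁻¹
Layer 1: 2.6×10⁻⁴ × 52 × 2.1 = 0.028392 m
52–722 m: 670 × 0.26 × 0.74×10⁻⁴ = 0.0128908 m
Δh = 0.028392 + 0.0128908 = 0.0412828 m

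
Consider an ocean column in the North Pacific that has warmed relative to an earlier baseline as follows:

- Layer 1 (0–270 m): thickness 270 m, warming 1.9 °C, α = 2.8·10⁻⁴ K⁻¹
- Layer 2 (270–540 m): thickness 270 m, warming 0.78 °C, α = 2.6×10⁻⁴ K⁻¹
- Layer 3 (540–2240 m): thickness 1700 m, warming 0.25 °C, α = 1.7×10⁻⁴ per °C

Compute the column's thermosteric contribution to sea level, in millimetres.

about 271 mm

270 × 1.9 × 2.8×10⁻⁴ = 0.14364 m
270–540 m: 270 × 2.6×10⁻⁴ × 0.78 = 0.054756 m
0.25 × 1.7×10⁻⁴ × 1700 = 0.07225 m
Δh = 0.14364 + 0.054756 + 0.07225 = 0.270646 m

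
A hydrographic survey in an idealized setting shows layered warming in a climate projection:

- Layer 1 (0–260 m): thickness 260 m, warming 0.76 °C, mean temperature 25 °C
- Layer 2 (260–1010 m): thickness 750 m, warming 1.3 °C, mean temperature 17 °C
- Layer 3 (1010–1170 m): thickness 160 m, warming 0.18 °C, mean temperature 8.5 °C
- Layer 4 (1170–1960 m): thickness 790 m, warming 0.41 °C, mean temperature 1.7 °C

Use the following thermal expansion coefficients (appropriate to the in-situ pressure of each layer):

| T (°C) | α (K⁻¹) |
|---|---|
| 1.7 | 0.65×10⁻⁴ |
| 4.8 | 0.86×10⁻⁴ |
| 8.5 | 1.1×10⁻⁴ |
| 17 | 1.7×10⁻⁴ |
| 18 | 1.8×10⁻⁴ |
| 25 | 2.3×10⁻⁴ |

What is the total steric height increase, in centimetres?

Layer 1 at 25 °C → α = 2.3×10⁻⁴ K⁻¹
Layer 2 at 17 °C → α = 1.7×10⁻⁴ K⁻¹
Layer 3 at 8.5 °C → α = 1.1×10⁻⁴ K⁻¹
Layer 4 at 1.7 °C → α = 0.65×10⁻⁴ K⁻¹
0–260 m: 0.76 × 2.3×10⁻⁴ × 260 = 0.045448 m
260–1010 m: 1.3 × 750 × 1.7×10⁻⁴ = 0.16575 m
1010–1170 m: 160 × 1.1×10⁻⁴ × 0.18 = 0.003168 m
Layer 4: 790 × 0.65×10⁻⁴ × 0.41 = 0.0210535 m
Δh = 0.045448 + 0.16575 + 0.003168 + 0.0210535 = 0.2354195 m ≈ 23.5 cm

Δh = 23.5 cm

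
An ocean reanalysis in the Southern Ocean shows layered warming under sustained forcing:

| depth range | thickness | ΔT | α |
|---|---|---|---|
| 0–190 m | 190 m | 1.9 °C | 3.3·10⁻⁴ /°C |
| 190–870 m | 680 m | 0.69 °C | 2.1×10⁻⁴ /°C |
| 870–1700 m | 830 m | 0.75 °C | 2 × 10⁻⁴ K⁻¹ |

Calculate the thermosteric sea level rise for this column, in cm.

Δh = 34.2 cm

0–190 m: 190 × 1.9 × 3.3×10⁻⁴ = 0.11913 m
680 × 0.69 × 2.1×10⁻⁴ = 0.098532 m
Layer 3: 0.75 × 830 × 2×10⁻⁴ = 0.12450 m
Δh = 0.11913 + 0.098532 + 0.12450 = 0.342162 m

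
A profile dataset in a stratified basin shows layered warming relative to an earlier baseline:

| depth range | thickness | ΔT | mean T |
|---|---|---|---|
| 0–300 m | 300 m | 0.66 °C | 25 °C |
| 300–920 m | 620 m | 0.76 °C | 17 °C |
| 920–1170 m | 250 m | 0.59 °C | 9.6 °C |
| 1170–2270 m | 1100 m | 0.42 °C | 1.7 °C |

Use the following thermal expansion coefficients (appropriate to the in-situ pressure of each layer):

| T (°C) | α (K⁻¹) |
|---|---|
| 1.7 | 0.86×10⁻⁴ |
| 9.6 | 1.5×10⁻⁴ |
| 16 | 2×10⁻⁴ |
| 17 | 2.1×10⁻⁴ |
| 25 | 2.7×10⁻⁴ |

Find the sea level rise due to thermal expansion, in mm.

Δh = 210 mm

Layer 1 at 25 °C → α = 2.7×10⁻⁴ K⁻¹
Layer 2 at 17 °C → α = 2.1×10⁻⁴ K⁻¹
Layer 3 at 9.6 °C → α = 1.5×10⁻⁴ K⁻¹
Layer 4 at 1.7 °C → α = 0.86×10⁻⁴ K⁻¹
300 × 0.66 × 2.7×10⁻⁴ = 0.05346 m
300–920 m: 0.76 × 620 × 2.1×10⁻⁴ = 0.098952 m
920–1170 m: 1.5×10⁻⁴ × 0.59 × 250 = 0.022125 m
Layer 4: 1100 × 0.42 × 0.86×10⁻⁴ = 0.039732 m
Δh = 0.05346 + 0.098952 + 0.022125 + 0.039732 = 0.214269 m ≈ 210 mm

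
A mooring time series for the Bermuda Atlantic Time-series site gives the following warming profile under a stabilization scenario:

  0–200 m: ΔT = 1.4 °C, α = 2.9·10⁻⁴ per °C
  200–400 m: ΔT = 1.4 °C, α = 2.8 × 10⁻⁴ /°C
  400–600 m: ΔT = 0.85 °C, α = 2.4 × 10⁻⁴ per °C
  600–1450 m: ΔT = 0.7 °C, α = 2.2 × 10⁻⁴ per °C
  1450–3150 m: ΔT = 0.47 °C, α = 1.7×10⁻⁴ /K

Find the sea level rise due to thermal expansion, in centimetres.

47 cm

0–200 m: 200 × 1.4 × 2.9×10⁻⁴ = 0.08120 m
200–400 m: 1.4 × 200 × 2.8×10⁻⁴ = 0.07840 m
0.85 × 2.4×10⁻⁴ × 200 = 0.04080 m
850 × 2.2×10⁻⁴ × 0.7 = 0.13090 m
1700 × 1.7×10⁻⁴ × 0.47 = 0.13583 m
Δh = 0.08120 + 0.07840 + 0.04080 + 0.13090 + 0.13583 = 0.46713 m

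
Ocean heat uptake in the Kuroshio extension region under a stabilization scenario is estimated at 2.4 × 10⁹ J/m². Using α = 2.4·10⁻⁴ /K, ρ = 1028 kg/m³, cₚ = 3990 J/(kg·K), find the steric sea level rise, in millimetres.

140 mm of thermosteric rise

Δh = αQ/(ρcₚ) = 2.4×10⁻⁴ × 2.4×10⁹ / (1028 × 3990) ≈ 0.14043 m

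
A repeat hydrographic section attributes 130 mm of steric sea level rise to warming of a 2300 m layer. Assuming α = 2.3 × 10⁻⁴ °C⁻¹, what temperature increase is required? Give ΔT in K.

ΔT = Δh/(αH) = 0.13 / (2.3×10⁻⁴ × 2300) ≈ 0.2457 K

about 0.25 K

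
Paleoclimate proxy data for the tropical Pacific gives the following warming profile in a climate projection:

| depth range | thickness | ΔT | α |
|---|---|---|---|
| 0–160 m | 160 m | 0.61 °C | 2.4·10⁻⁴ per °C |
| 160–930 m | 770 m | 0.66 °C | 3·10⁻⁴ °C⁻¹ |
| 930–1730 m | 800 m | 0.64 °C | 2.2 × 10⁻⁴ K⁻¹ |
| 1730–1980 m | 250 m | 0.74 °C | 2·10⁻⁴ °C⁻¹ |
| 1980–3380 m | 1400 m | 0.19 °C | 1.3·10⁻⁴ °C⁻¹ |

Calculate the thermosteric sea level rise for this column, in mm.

Δh ≈ 360 mm

160 × 2.4×10⁻⁴ × 0.61 = 0.023424 m
Layer 2: 0.66 × 3×10⁻⁴ × 770 = 0.15246 m
Layer 3: 2.2×10⁻⁴ × 800 × 0.64 = 0.11264 m
0.74 × 2×10⁻⁴ × 250 = 0.03700 m
0.19 × 1.3×10⁻⁴ × 1400 = 0.03458 m
Δh = 0.023424 + 0.15246 + 0.11264 + 0.03700 + 0.03458 = 0.360104 m ≈ 360 mm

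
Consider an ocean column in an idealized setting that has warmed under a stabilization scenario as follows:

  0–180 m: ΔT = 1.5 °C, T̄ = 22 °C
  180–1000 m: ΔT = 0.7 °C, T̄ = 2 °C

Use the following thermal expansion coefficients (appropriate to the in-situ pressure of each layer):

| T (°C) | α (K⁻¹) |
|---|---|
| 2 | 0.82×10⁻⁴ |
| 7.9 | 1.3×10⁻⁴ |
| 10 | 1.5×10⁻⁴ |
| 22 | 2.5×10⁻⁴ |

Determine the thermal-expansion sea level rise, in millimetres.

115 mm

Layer 1 at 22 °C → α = 2.5×10⁻⁴ K⁻¹
Layer 2 at 2 °C → α = 0.82×10⁻⁴ K⁻¹
0–180 m: 1.5 × 180 × 2.5×10⁻⁴ = 0.06750 m
820 × 0.82×10⁻⁴ × 0.7 = 0.047068 m
Δh = 0.06750 + 0.047068 = 0.114568 m ≈ 115 mm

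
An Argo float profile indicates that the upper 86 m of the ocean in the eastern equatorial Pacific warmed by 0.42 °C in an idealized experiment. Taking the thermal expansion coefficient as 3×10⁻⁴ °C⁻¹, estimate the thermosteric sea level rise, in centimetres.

Δh = αΔT·H = 3×10⁻⁴ × 0.42 × 86 = 0.010836 m

about 1.08 cm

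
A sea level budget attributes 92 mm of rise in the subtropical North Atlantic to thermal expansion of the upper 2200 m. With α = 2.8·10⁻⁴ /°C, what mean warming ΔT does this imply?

ΔT = Δh/(αH) = 0.092 / (2.8×10⁻⁴ × 2200) ≈ 0.1494 °C

0.15 °C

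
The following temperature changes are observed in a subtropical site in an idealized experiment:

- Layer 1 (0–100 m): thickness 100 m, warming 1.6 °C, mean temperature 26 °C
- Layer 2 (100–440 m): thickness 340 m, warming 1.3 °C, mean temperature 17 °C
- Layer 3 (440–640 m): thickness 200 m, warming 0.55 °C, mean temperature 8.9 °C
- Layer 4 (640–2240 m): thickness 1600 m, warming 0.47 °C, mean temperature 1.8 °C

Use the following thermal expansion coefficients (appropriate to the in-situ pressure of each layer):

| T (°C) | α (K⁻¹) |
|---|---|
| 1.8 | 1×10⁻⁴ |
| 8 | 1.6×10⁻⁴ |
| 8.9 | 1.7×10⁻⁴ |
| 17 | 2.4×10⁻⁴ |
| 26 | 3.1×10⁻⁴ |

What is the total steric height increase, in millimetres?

Δh ≈ 250 mm

Layer 1 at 26 °C → α = 3.1×10⁻⁴ K⁻¹
Layer 2 at 17 °C → α = 2.4×10⁻⁴ K⁻¹
Layer 3 at 8.9 °C → α = 1.7×10⁻⁴ K⁻¹
Layer 4 at 1.8 °C → α = 1×10⁻⁴ K⁻¹
Layer 1: 3.1×10⁻⁴ × 1.6 × 100 = 0.04960 m
Layer 2: 340 × 2.4×10⁻⁴ × 1.3 = 0.10608 m
440–640 m: 200 × 0.55 × 1.7×10⁻⁴ = 0.01870 m
1600 × 1×10⁻⁴ × 0.47 = 0.07520 m
Δh = 0.04960 + 0.10608 + 0.01870 + 0.07520 = 0.24958 m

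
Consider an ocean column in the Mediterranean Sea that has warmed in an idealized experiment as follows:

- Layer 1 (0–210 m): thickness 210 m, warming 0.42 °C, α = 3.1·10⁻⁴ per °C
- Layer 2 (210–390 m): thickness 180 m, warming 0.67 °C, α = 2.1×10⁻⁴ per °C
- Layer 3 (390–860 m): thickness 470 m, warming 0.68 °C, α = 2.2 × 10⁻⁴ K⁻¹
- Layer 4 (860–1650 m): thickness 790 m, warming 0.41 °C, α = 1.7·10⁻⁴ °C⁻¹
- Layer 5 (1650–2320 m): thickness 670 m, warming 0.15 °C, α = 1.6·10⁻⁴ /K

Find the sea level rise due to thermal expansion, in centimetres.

about 19.4 cm

0–210 m: 3.1×10⁻⁴ × 0.42 × 210 = 0.027342 m
180 × 0.67 × 2.1×10⁻⁴ = 0.025326 m
470 × 2.2×10⁻⁴ × 0.68 = 0.070312 m
Layer 4: 790 × 1.7×10⁻⁴ × 0.41 = 0.055063 m
1650–2320 m: 670 × 1.6×10⁻⁴ × 0.15 = 0.01608 m
Δh = 0.027342 + 0.025326 + 0.070312 + 0.055063 + 0.01608 = 0.194123 m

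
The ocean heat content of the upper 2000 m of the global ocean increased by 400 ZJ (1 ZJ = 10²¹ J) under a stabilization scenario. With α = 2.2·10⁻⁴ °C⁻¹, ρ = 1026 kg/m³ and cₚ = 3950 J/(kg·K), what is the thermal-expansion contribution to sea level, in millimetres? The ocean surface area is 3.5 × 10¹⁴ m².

about 62 mm

Per unit area: Q = 400×10²¹ / (3.5×10¹⁴) ≈ 1.143×10⁹ J/m²
Δh = αQ/(ρcₚ) = 2.2×10⁻⁴ × 1.143×10⁹ / (1026 × 3950) ≈ 0.062048 m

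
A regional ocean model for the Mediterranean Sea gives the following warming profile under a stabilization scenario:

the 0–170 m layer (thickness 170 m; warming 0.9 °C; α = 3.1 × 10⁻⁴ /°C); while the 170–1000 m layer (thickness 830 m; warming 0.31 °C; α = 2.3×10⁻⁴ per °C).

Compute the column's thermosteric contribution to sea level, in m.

0–170 m: 0.9 × 3.1×10⁻⁴ × 170 = 0.04743 m
0.31 × 2.3×10⁻⁴ × 830 = 0.059179 m
Δh = 0.04743 + 0.059179 = 0.106609 m

Δh ≈ 0.11 m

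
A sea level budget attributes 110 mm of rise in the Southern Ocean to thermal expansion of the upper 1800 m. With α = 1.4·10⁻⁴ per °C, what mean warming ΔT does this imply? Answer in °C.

ΔT = Δh/(αH) = 0.11 / (1.4×10⁻⁴ × 1800) ≈ 0.4365 °C

ΔT ≈ 0.44 °C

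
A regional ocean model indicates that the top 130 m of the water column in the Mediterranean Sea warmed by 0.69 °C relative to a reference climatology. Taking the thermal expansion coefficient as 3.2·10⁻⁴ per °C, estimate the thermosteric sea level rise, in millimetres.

Δh = αΔT·H = 3.2×10⁻⁴ × 0.69 × 130 = 0.028704 m

about 29 mm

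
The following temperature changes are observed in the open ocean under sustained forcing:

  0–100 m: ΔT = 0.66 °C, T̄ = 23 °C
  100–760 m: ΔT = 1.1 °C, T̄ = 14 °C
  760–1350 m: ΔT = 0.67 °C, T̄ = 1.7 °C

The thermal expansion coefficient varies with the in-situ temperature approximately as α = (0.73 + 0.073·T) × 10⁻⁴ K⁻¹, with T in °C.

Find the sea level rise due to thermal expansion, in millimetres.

Layer 1: α = (0.73 + 0.073×23)×10⁻⁴ = 2.409×10⁻⁴ K⁻¹
Layer 2: α = (0.73 + 0.073×14)×10⁻⁴ = 1.752×10⁻⁴ K⁻¹
Layer 3: α = (0.73 + 0.073×1.7)×10⁻⁴ = 0.8541×10⁻⁴ K⁻¹
Layer 1: 0.66 × 100 × 2.409×10⁻⁴ = 0.0158994 m
100–760 m: 1.1 × 660 × 1.752×10⁻⁴ = 0.1271952 m
Layer 3: 590 × 0.67 × 0.8541×10⁻⁴ = 0.033762573 m
Δh = 0.0158994 + 0.1271952 + 0.033762573 = 0.176857173 m

Δh ≈ 180 mm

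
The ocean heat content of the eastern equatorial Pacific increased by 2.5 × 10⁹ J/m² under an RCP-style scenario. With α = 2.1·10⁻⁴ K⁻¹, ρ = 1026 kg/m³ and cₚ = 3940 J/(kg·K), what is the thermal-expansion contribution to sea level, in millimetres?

Δh = αQ/(ρcₚ) = 2.1×10⁻⁴ × 2.5×10⁹ / (1026 × 3940) ≈ 0.12987 m

130 mm of thermosteric rise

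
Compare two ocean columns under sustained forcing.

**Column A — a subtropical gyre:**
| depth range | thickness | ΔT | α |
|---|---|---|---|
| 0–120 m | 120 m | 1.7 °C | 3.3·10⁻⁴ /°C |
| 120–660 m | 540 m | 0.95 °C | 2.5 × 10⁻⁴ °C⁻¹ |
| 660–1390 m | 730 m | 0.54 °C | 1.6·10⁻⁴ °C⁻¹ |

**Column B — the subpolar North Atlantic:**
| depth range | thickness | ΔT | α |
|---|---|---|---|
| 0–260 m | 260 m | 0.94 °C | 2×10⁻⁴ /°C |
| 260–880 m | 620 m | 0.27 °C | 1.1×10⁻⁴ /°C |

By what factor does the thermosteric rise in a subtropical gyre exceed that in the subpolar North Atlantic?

3.8

A 3.3×10⁻⁴ × 1.7 × 120 = 0.06732 m
A 120–660 m: 540 × 2.5×10⁻⁴ × 0.95 = 0.12825 m
A 1.6×10⁻⁴ × 730 × 0.54 = 0.063072 m
A total: 0.258642 m
B 260 × 2×10⁻⁴ × 0.94 = 0.04888 m
B 260–880 m: 620 × 0.27 × 1.1×10⁻⁴ = 0.018414 m
B total: 0.067294 m
Ratio: 0.258642 / 0.067294 ≈ 3.843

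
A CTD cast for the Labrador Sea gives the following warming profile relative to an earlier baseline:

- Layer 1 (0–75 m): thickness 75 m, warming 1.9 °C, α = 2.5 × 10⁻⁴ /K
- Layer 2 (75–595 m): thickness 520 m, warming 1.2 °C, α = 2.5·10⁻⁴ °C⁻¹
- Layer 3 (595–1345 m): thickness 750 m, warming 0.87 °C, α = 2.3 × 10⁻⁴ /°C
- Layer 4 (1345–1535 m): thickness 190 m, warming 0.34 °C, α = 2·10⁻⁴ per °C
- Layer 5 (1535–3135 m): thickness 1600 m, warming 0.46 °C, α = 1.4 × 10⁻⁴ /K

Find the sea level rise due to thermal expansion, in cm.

45.8 cm of thermosteric rise

Layer 1: 1.9 × 2.5×10⁻⁴ × 75 = 0.035625 m
520 × 2.5×10⁻⁴ × 1.2 = 0.15600 m
0.87 × 750 × 2.3×10⁻⁴ = 0.150075 m
0.34 × 2×10⁻⁴ × 190 = 0.01292 m
1600 × 0.46 × 1.4×10⁻⁴ = 0.10304 m
Δh = 0.035625 + 0.15600 + 0.150075 + 0.01292 + 0.10304 = 0.45766 m ≈ 45.8 cm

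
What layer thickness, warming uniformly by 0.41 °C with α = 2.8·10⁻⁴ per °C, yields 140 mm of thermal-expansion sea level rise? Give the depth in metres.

H = Δh/(αΔT) = 0.14 / (2.8×10⁻⁴ × 0.41) ≈ 1220 m

1220 m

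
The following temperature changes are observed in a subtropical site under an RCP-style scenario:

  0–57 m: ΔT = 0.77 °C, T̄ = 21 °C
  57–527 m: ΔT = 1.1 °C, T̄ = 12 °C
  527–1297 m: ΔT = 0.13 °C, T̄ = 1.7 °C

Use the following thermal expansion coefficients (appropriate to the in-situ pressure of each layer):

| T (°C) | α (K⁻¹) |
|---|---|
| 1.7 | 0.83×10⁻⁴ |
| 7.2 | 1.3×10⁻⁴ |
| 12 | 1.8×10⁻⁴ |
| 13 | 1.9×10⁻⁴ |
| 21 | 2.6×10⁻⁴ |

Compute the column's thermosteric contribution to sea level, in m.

Layer 1 at 21 °C → α = 2.6×10⁻⁴ K⁻¹
Layer 2 at 12 °C → α = 1.8×10⁻⁴ K⁻¹
Layer 3 at 1.7 °C → α = 0.83×10⁻⁴ K⁻¹
Layer 1: 2.6×10⁻⁴ × 0.77 × 57 = 0.0114114 m
57–527 m: 1.8×10⁻⁴ × 1.1 × 470 = 0.09306 m
Layer 3: 770 × 0.13 × 0.83×10⁻⁴ = 0.0083083 m
Δh = 0.0114114 + 0.09306 + 0.0083083 = 0.1127797 m ≈ 0.113 m

Δh = 0.113 m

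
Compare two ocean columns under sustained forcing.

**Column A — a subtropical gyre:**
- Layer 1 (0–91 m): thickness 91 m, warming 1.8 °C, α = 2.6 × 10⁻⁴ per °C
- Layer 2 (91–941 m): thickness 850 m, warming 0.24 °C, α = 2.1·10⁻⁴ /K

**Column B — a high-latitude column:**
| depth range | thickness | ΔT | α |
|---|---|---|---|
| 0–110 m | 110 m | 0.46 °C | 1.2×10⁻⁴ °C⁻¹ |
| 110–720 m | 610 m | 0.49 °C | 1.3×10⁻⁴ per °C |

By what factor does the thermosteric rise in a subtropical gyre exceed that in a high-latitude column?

a factor of 1.90

A Layer 1: 91 × 1.8 × 2.6×10⁻⁴ = 0.042588 m
A Layer 2: 2.1×10⁻⁴ × 0.24 × 850 = 0.04284 m
A total: 0.085428 m
B Layer 1: 0.46 × 110 × 1.2×10⁻⁴ = 0.006072 m
B 0.49 × 610 × 1.3×10⁻⁴ = 0.038857 m
B total: 0.044929 m
Ratio: 0.085428 / 0.044929 ≈ 1.901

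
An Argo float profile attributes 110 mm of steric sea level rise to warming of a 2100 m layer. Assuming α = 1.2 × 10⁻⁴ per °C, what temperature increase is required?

ΔT = Δh/(αH) = 0.11 / (1.2×10⁻⁴ × 2100) ≈ 0.4365 K

0.44 K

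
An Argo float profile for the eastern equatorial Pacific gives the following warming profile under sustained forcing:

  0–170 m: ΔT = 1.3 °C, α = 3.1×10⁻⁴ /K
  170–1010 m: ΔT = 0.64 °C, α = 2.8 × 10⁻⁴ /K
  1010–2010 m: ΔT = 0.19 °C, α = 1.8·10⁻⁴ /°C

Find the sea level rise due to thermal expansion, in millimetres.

0–170 m: 170 × 3.1×10⁻⁴ × 1.3 = 0.06851 m
170–1010 m: 0.64 × 840 × 2.8×10⁻⁴ = 0.150528 m
0.19 × 1.8×10⁻⁴ × 1000 = 0.03420 m
Δh = 0.06851 + 0.150528 + 0.03420 = 0.253238 m

253 mm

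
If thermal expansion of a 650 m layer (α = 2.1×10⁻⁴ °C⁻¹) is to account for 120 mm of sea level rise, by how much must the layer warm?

about 0.879 °C

ΔT = Δh/(αH) = 0.12 / (2.1×10⁻⁴ × 650) ≈ 0.8791 °C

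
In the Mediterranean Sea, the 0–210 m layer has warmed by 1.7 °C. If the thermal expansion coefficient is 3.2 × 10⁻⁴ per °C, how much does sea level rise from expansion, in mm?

about 114 mm

Δh = αΔT·H = 3.2×10⁻⁴ × 1.7 × 210 = 0.11424 m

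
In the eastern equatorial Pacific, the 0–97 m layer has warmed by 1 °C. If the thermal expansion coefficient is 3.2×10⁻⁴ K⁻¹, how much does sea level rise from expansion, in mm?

31.0 mm of thermosteric rise

Δh = αΔT·H = 3.2×10⁻⁴ × 1 × 97 = 0.03104 m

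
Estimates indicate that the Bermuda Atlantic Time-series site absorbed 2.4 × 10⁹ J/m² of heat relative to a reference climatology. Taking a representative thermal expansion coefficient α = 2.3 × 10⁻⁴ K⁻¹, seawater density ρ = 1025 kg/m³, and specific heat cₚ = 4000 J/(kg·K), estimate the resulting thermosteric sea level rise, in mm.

Δh = αQ/(ρcₚ) = 2.3×10⁻⁴ × 2.4×10⁹ / (1025 × 4000) ≈ 0.13463 m

135 mm of thermosteric rise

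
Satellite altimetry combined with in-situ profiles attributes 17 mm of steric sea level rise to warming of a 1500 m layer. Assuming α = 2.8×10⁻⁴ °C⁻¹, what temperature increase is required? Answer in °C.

about 0.0405 °C

ΔT = Δh/(αH) = 0.017 / (2.8×10⁻⁴ × 1500) ≈ 0.04048 °C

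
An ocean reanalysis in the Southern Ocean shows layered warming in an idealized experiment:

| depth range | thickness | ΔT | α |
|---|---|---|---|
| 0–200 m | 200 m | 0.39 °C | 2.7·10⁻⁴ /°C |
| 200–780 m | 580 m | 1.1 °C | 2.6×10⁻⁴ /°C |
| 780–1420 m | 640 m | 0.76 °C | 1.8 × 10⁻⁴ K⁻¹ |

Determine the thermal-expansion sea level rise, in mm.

274 mm

Layer 1: 0.39 × 2.7×10⁻⁴ × 200 = 0.02106 m
200–780 m: 2.6×10⁻⁴ × 580 × 1.1 = 0.16588 m
0.76 × 1.8×10⁻⁴ × 640 = 0.087552 m
Δh = 0.02106 + 0.16588 + 0.087552 = 0.274492 m ≈ 274 mm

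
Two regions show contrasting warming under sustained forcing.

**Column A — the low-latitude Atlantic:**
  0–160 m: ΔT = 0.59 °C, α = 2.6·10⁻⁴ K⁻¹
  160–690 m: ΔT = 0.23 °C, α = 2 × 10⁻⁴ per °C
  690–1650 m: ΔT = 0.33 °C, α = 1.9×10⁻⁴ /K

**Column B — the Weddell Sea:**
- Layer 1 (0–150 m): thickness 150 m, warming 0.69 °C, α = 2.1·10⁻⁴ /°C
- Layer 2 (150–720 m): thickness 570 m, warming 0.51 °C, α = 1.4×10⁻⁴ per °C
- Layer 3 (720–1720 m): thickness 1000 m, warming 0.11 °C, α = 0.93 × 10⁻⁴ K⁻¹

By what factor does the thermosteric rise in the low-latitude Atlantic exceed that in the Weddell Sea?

A Layer 1: 0.59 × 160 × 2.6×10⁻⁴ = 0.024544 m
A 530 × 2×10⁻⁴ × 0.23 = 0.02438 m
A Layer 3: 960 × 0.33 × 1.9×10⁻⁴ = 0.060192 m
A total: 0.109116 m
B Layer 1: 150 × 0.69 × 2.1×10⁻⁴ = 0.021735 m
B Layer 2: 570 × 1.4×10⁻⁴ × 0.51 = 0.040698 m
B Layer 3: 0.93×10⁻⁴ × 0.11 × 1000 = 0.01023 m
B total: 0.072663 m
Ratio: 0.109116 / 0.072663 ≈ 1.502

a factor of 1.5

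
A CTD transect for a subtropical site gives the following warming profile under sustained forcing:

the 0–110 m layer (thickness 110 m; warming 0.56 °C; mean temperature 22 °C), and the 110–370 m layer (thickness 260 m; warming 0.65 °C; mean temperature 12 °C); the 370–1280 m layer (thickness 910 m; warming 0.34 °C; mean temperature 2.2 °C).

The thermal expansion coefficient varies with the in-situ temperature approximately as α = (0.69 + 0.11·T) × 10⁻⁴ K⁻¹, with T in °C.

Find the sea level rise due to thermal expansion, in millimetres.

Δh ≈ 82 mm

Layer 1: α = (0.69 + 0.11×22)×10⁻⁴ = 3.11×10⁻⁴ K⁻¹
Layer 2: α = (0.69 + 0.11×12)×10⁻⁴ = 2.01×10⁻⁴ K⁻¹
Layer 3: α = (0.69 + 0.11×2.2)×10⁻⁴ = 0.932×10⁻⁴ K⁻¹
0–110 m: 3.11×10⁻⁴ × 0.56 × 110 = 0.0191576 m
Layer 2: 260 × 2.01×10⁻⁴ × 0.65 = 0.033969 m
370–1280 m: 910 × 0.932×10⁻⁴ × 0.34 = 0.02883608 m
Δh = 0.0191576 + 0.033969 + 0.02883608 = 0.08196268 m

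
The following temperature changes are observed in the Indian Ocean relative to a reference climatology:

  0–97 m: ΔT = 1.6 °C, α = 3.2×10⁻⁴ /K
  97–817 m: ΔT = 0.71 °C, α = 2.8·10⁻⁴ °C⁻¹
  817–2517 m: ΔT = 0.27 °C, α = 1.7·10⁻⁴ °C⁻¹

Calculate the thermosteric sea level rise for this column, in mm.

Δh = 270 mm

0–97 m: 1.6 × 97 × 3.2×10⁻⁴ = 0.049664 m
720 × 2.8×10⁻⁴ × 0.71 = 0.143136 m
Layer 3: 0.27 × 1.7×10⁻⁴ × 1700 = 0.07803 m
Δh = 0.049664 + 0.143136 + 0.07803 = 0.27083 m ≈ 270 mm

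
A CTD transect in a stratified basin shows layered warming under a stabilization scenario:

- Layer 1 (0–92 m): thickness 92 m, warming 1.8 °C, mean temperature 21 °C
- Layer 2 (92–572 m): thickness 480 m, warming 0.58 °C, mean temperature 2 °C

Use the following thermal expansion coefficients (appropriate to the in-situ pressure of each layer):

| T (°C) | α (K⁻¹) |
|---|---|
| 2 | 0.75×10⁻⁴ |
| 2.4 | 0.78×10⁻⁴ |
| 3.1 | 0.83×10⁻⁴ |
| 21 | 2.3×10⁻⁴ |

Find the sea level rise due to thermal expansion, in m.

Δh ≈ 0.0590 m

Layer 1 at 21 °C → α = 2.3×10⁻⁴ K⁻¹
Layer 2 at 2 °C → α = 0.75×10⁻⁴ K⁻¹
0–92 m: 2.3×10⁻⁴ × 92 × 1.8 = 0.038088 m
0.75×10⁻⁴ × 0.58 × 480 = 0.02088 m
Δh = 0.038088 + 0.02088 = 0.058968 m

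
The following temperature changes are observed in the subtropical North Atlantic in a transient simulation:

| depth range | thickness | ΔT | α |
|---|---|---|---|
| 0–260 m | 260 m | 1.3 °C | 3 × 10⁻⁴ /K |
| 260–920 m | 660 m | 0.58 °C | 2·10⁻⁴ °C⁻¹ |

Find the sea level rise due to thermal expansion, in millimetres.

0–260 m: 1.3 × 260 × 3×10⁻⁴ = 0.10140 m
0.58 × 660 × 2×10⁻⁴ = 0.07656 m
Δh = 0.10140 + 0.07656 = 0.17796 m ≈ 178 mm

178 mm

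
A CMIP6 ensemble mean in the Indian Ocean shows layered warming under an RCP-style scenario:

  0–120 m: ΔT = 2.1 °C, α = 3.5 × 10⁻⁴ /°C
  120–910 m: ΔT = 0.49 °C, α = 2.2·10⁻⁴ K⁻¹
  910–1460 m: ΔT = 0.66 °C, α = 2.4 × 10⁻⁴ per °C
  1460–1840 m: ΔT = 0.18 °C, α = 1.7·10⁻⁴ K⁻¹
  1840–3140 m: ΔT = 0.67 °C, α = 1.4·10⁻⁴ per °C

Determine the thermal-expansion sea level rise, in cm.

Layer 1: 2.1 × 120 × 3.5×10⁻⁴ = 0.08820 m
2.2×10⁻⁴ × 0.49 × 790 = 0.085162 m
2.4×10⁻⁴ × 550 × 0.66 = 0.08712 m
Layer 4: 0.18 × 380 × 1.7×10⁻⁴ = 0.011628 m
1840–3140 m: 1300 × 1.4×10⁻⁴ × 0.67 = 0.12194 m
Δh = 0.08820 + 0.085162 + 0.08712 + 0.011628 + 0.12194 = 0.39405 m ≈ 39.4 cm

Δh ≈ 39.4 cm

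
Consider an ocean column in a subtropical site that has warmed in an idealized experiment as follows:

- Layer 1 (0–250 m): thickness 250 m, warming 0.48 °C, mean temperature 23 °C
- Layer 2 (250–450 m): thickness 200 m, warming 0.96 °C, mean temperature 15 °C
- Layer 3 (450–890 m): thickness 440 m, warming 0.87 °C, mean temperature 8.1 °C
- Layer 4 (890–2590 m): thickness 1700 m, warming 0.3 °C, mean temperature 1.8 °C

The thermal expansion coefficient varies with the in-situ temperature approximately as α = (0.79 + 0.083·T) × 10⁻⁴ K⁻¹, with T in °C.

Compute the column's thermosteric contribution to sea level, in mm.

Δh = 175 mm

Layer 1: α = (0.79 + 0.083×23)×10⁻⁴ = 2.699×10⁻⁴ K⁻¹
Layer 2: α = (0.79 + 0.083×15)×10⁻⁴ = 2.035×10⁻⁴ K⁻¹
Layer 3: α = (0.79 + 0.083×8.1)×10⁻⁴ = 1.4623×10⁻⁴ K⁻¹
Layer 4: α = (0.79 + 0.083×1.8)×10⁻⁴ = 0.9394×10⁻⁴ K⁻¹
Layer 1: 0.48 × 2.699×10⁻⁴ × 250 = 0.032388 m
2.035×10⁻⁴ × 0.96 × 200 = 0.039072 m
1.4623×10⁻⁴ × 0.87 × 440 = 0.055976844 m
Layer 4: 0.9394×10⁻⁴ × 0.3 × 1700 = 0.0479094 m
Δh = 0.032388 + 0.039072 + 0.055976844 + 0.0479094 = 0.175346244 m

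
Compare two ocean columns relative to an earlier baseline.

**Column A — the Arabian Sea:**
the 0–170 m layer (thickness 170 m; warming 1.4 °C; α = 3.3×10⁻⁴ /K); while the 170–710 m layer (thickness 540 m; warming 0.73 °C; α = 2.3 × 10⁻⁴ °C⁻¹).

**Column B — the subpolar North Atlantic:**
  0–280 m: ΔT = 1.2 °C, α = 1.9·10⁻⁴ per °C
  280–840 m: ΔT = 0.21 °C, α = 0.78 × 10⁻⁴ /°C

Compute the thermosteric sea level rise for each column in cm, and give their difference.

Δh_A ≈ 16.9 cm, Δh_B ≈ 7.30 cm; difference ≈ 9.62 cm

A 170 × 1.4 × 3.3×10⁻⁴ = 0.07854 m
A 170–710 m: 2.3×10⁻⁴ × 0.73 × 540 = 0.090666 m
A total: 0.169206 m
B 280 × 1.9×10⁻⁴ × 1.2 = 0.06384 m
B 0.21 × 560 × 0.78×10⁻⁴ = 0.0091728 m
B total: 0.0730128 m
Difference: 0.169206 − 0.0730128 = 0.0961932 m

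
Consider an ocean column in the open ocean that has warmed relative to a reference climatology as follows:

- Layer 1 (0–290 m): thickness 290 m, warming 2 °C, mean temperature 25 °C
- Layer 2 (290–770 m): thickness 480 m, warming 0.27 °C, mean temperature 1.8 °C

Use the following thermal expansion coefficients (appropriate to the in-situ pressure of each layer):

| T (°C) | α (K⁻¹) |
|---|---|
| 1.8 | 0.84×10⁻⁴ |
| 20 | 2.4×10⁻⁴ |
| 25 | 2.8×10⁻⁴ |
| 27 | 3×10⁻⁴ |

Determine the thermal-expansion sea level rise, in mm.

173 mm of thermosteric rise

Layer 1 at 25 °C → α = 2.8×10⁻⁴ K⁻¹
Layer 2 at 1.8 °C → α = 0.84×10⁻⁴ K⁻¹
0–290 m: 290 × 2 × 2.8×10⁻⁴ = 0.16240 m
0.84×10⁻⁴ × 0.27 × 480 = 0.0108864 m
Δh = 0.16240 + 0.0108864 = 0.1732864 m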